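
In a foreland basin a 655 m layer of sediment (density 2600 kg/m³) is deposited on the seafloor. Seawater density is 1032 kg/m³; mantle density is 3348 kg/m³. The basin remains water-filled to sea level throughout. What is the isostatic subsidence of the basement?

443 m

Submarine loading: the sediment displaces seawater, and the subsidence is in turn flooded, so s (ρ_m − ρ_w) = t (ρ_sed − ρ_w).
s = 655 m × (2600 − 1032) / (3348 − 1032) = 443 m.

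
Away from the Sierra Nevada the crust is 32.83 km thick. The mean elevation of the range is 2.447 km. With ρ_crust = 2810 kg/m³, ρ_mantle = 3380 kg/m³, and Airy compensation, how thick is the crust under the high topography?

Root depth r = h ρ_c / (ρ_m − ρ_c) = 2.447 km × 2810 / 570 = 12.06 km.
Total thickness = T + h + r = 32.83 km + 2.447 km + 12.06 km = 47.3 km.

47.3 km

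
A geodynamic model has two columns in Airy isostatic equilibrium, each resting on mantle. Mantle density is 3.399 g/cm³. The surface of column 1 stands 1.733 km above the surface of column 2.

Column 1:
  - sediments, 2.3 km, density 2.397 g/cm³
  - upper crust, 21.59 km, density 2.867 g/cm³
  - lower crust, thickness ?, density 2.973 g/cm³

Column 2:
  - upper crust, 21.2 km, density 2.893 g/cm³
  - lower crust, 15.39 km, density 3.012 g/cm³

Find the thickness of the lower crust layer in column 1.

Take the compensation level at the base of the deeper column (depth z_c below the surface of column 1) and equate Σ ρ_i t_i down to z_c; mantle fills any gap and the z_c terms cancel.
Column 1: 2.3×2.397 + 21.59×2.867 + x×2.973 + (z_c − 23.89 − x)×3.399
Column 2: 1.733×0 + 21.2×2.893 + 15.39×3.012 + (z_c − 1.733 − 36.59)×3.399
The z_c×3.399 term appears on both sides and cancels. Collect the known terms of each column as K = Σ(ρt)_known − 3.399 × (depth of known layers): K_1 = 67.41163 − 3.399×23.89 = −13.79048; K_2 = 107.68628 − 3.399×(1.733 + 36.59) = −22.573597.
Balance: K_1 − x×(3.399 − 2.973) = K_2, so x = (K_1 − K_2)/(3.399 − 2.973) = 8.78312/0.426 = 20.6 km.

20.6 km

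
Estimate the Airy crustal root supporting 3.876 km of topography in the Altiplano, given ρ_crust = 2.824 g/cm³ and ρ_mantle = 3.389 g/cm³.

By Archimedes' principle applied to the lithosphere: the weight of the topography is balanced by the buoyancy of the root, ρ_c h = (ρ_m − ρ_c) r.
r = h · ρ_c / (ρ_m − ρ_c) = 3.876 km × 2.824 / (3.389 − 2.824) = 19.4 km.

19.4 km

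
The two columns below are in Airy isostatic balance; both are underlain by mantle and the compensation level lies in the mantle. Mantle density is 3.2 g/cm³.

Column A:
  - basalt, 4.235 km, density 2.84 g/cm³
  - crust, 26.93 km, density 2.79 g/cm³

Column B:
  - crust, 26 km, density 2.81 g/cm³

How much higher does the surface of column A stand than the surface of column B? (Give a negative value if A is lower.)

0.758 km

For any compensation level in the mantle, the mantle terms cancel and isostasy reduces to e = (Σt_A − Σt_B) − (Σ(ρt)_A − Σ(ρt)_B) / ρ_m.
Σt_A = 31.165 km; Σt_B = 26 km; Σ(ρt)_A = 87.1621; Σ(ρt)_B = 73.06 (in km·g/cm³).
e = (31.165 − 26) − (87.1621 − 73.06) / 3.2 = 0.758 km.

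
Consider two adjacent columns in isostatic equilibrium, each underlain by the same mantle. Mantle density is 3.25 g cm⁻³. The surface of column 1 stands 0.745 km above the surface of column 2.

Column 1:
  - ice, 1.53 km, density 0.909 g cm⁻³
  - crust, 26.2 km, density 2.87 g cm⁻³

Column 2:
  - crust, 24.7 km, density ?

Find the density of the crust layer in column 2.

2.8 g cm⁻³

Take the compensation level at the base of the deeper column (depth z_c below the surface of column 1) and equate Σ ρ_i t_i down to z_c; mantle fills any gap and the z_c terms cancel.
Column 1: 1.53×0.909 + 26.2×2.87 + (z_c − 27.73)×3.25
Column 2: 0.745×0 + 24.7×ρ + (z_c − 0.745 − 24.7)×3.25
The z_c×3.25 term appears on both sides and cancels. Collect the known terms of each column as K = Σ(ρt)_known − 3.25 × (depth of known layers): K_1 = 76.58477 − 3.25×27.73 = −13.53773; K_2 = 0 − 3.25×(0.745 + 24.7) = −82.69625.
Balance: K_1 = K_2 + 24.7×ρ, so ρ = (K_1 − K_2)/24.7 = 69.1585/24.7 = 2.8 g cm⁻³.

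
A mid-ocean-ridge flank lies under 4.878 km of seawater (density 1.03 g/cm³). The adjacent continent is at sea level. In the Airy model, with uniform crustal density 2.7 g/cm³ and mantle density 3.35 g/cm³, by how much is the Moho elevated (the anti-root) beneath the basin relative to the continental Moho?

12.5 km

Isostatic balance requires: replacing crust with seawater at the top is compensated by replacing crust with mantle at the base: d (ρ_c − ρ_w) = a (ρ_m − ρ_c).
a = d (ρ_c − ρ_w)/(ρ_m − ρ_c) = 4.878 km × 1.67/0.65 = 12.5 km.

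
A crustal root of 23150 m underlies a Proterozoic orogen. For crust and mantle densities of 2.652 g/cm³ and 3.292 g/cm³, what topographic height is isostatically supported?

For local isostatic compensation: ρ_c h = (ρ_m − ρ_c) r.
h = r (ρ_m − ρ_c) / ρ_c = 23150 m × (3.292 − 2.652) / 2.652 = 5590 m.

5590 m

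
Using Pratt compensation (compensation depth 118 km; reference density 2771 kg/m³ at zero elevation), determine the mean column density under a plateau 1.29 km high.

Pratt balance: ρ_ref D = ρ (D + h).
ρ = ρ_ref D/(D + h) = 2771 × 118 km/(118 km + 1.29 km) = 2740 kg/m³.

2740 kg/m³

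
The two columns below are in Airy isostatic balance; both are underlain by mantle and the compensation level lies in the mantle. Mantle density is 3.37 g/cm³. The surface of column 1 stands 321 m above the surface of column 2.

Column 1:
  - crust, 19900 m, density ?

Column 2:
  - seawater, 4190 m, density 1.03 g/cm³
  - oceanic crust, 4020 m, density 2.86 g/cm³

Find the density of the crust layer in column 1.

Take the compensation level at the base of the deeper column (depth z_c below the surface of column 1) and equate Σ ρ_i t_i down to z_c; mantle fills any gap and the z_c terms cancel.
Column 1: 19900×ρ + (z_c − 19900)×3.37
Column 2: 321×0 + 4190×1.03 + 4020×2.86 + (z_c − 321 − 8210)×3.37
The z_c×3.37 term appears on both sides and cancels. Collect the known terms of each column as K = Σ(ρt)_known − 3.37 × (depth of known layers): K_1 = 0 − 3.37×19900 = −67063; K_2 = 15812.9 − 3.37×(321 + 8210) = −12936.57.
Balance: K_1 + 19900×ρ = K_2, so ρ = (K_2 − K_1)/19900 = 54126.4/19900 = 2.72 g/cm³.

2.72 g/cm³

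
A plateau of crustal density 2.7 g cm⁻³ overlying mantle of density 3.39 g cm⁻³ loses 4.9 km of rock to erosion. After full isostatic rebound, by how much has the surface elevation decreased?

Rebound u = e ρ_c/ρ_m = 4.9 km × 2.7/3.39 = 3.903 km.
Net surface drop = e − u = 4.9 km − 3.903 km = e (ρ_m − ρ_c)/ρ_m = 0.997 km.

0.997 km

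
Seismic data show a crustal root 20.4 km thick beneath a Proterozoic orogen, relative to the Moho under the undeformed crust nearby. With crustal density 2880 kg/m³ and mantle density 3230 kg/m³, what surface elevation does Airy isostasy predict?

2.48 km

Isostatic balance requires: ρ_c h = (ρ_m − ρ_c) r.
h = r (ρ_m − ρ_c) / ρ_c = 20.4 km × (3230 − 2880) / 2880 = 2.48 km.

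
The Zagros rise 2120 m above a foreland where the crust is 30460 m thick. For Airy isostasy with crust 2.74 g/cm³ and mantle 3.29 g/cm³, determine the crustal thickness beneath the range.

43100 m

Root depth r = h ρ_c / (ρ_m − ρ_c) = 2120 m × 2.74 / 0.55 = 10560 m.
Total thickness = T + h + r = 30460 m + 2120 m + 10560 m = 43100 m.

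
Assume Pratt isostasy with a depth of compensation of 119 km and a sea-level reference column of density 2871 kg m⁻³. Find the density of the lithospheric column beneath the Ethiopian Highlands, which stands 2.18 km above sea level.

2820 kg m⁻³

Pratt balance: ρ_ref D = ρ (D + h).
ρ = ρ_ref D/(D + h) = 2871 × 119 km/(119 km + 2.18 km) = 2820 kg m⁻³.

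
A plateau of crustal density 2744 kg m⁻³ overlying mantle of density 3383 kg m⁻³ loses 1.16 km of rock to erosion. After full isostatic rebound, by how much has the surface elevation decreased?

Rebound u = e ρ_c/ρ_m = 1.16 km × 2744/3383 = 0.9409 km.
Net surface drop = e − u = 1.16 km − 0.9409 km = e (ρ_m − ρ_c)/ρ_m = 0.219 km.

0.219 km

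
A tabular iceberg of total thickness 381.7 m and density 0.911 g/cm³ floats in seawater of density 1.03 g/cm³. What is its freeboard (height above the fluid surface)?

44.1 m

Floating equilibrium: submerged depth d = t ρ_obj/ρ_fluid = 381.7 m × 0.911/1.03 = 337.6 m.
Freeboard = t − d = 381.7 m − 337.6 m = 44.1 m.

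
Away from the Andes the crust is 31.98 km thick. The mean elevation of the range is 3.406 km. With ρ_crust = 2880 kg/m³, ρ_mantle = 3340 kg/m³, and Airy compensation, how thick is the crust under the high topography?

56.7 km

Root depth r = h ρ_c / (ρ_m − ρ_c) = 3.406 km × 2880 / 460 = 21.32 km.
Total thickness = T + h + r = 31.98 km + 3.406 km + 21.32 km = 56.7 km.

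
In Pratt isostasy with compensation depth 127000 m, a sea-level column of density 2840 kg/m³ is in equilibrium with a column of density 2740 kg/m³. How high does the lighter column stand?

4640 m

ρ_ref D = ρ (D + h) → h = D (ρ_ref − ρ)/ρ.
h = 127000 m × (2840 − 2740)/2740 = 4640 m.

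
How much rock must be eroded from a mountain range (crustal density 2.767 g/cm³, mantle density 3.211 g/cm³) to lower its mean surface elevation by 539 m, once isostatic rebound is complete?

Net drop Δ = e − u = e − e ρ_c/ρ_m = e (ρ_m − ρ_c)/ρ_m.
e = Δ ρ_m/(ρ_m − ρ_c) = 539 m × 3.211/0.444 = 3900 m.

3900 m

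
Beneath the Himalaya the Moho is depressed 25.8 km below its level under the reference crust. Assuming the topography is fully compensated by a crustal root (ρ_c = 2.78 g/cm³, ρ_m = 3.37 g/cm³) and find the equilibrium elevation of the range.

For local isostatic compensation: ρ_c h = (ρ_m − ρ_c) r.
h = r (ρ_m − ρ_c) / ρ_c = 25.8 km × (3.37 − 2.78) / 2.78 = 5.48 km.

5.48 km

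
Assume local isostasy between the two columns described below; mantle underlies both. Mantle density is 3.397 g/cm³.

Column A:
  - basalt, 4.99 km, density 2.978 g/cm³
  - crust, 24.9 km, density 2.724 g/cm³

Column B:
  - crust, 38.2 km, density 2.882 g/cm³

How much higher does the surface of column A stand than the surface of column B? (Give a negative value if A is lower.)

For any compensation level in the mantle, the mantle terms cancel and isostasy reduces to e = (Σt_A − Σt_B) − (Σ(ρt)_A − Σ(ρt)_B) / ρ_m.
Σt_A = 29.89 km; Σt_B = 38.2 km; Σ(ρt)_A = 82.68782; Σ(ρt)_B = 110.0924 (in km·g/cm³).
e = (29.89 − 38.2) − (82.68782 − 110.0924) / 3.397 = −0.243 km.

−0.243 km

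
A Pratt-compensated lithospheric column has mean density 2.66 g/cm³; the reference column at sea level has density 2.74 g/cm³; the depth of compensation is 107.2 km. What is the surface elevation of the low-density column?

3.22 km

ρ_ref D = ρ (D + h) → h = D (ρ_ref − ρ)/ρ.
h = 107.2 km × (2.74 − 2.66)/2.66 = 3.22 km.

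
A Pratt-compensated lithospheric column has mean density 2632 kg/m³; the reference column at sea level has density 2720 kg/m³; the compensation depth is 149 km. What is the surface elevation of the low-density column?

ρ_ref D = ρ (D + h) → h = D (ρ_ref − ρ)/ρ.
h = 149 km × (2720 − 2632)/2632 = 4.98 km.

4.98 km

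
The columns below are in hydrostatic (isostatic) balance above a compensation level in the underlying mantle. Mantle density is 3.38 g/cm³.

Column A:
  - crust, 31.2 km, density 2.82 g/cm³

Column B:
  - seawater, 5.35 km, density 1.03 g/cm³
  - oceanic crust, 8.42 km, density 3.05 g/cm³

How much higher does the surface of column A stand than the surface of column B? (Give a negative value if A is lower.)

0.627 km

For any compensation level in the mantle, the mantle terms cancel and isostasy reduces to e = (Σt_A − Σt_B) − (Σ(ρt)_A − Σ(ρt)_B) / ρ_m.
Σt_A = 31.2 km; Σt_B = 13.77 km; Σ(ρt)_A = 87.984; Σ(ρt)_B = 31.1915 (in km·g/cm³).
e = (31.2 − 13.77) − (87.984 − 31.1915) / 3.38 = 0.627 km.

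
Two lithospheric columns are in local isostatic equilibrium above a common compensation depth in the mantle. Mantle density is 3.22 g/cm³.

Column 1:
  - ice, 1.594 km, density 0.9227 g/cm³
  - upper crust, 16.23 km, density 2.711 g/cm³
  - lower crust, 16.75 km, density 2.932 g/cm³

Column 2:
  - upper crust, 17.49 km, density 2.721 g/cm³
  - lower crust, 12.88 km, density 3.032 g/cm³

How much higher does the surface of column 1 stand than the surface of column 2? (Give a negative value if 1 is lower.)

1.74 km

For any compensation level in the mantle, the mantle terms cancel and isostasy reduces to e = (Σt_1 − Σt_2) − (Σ(ρt)_1 − Σ(ρt)_2) / ρ_m.
Σt_1 = 34.574 km; Σt_2 = 30.37 km; Σ(ρt)_1 = 94.5813138; Σ(ρt)_2 = 86.64245 (in km·g/cm³).
e = (34.574 − 30.37) − (94.5813138 − 86.64245) / 3.22 = 1.74 km.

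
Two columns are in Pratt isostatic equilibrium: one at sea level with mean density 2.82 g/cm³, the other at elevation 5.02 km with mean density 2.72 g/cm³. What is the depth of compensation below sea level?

ρ_ref D = ρ (D + h) → D (ρ_ref − ρ) = ρ h.
D = ρ h/(ρ_ref − ρ) = 2.72 × 5.02 km/(2.82 − 2.72) = 137 km.

137 km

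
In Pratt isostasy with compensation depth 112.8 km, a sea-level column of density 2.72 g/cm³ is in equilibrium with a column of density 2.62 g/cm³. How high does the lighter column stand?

4.31 km

ρ_ref D = ρ (D + h) → h = D (ρ_ref − ρ)/ρ.
h = 112.8 km × (2.72 − 2.62)/2.62 = 4.31 km.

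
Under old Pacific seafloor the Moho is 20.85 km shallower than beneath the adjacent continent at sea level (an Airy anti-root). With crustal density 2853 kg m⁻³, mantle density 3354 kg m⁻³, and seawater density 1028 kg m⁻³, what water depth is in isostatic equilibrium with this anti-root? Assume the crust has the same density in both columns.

5.72 km

Replacing a thickness d of crust by seawater at the top must be balanced by replacing crust with mantle at the base: d (ρ_c − ρ_w) = a (ρ_m − ρ_c).
d = a (ρ_m − ρ_c)/(ρ_c − ρ_w) = 20.85 km × 501/1825 = 5.72 km.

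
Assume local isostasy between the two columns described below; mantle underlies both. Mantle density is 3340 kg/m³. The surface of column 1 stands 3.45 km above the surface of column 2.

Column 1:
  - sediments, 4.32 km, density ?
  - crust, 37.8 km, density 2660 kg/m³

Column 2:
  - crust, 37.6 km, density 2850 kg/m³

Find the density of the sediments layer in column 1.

2360 kg/m³

Take the compensation level at the base of the deeper column (depth z_c below the surface of column 1) and equate Σ ρ_i t_i down to z_c; mantle fills any gap and the z_c terms cancel.
Column 1: 4.32×ρ + 37.8×2660 + (z_c − 42.12)×3340
Column 2: 3.45×0 + 37.6×2850 + (z_c − 3.45 − 37.6)×3340
The z_c×3340 term appears on both sides and cancels. Collect the known terms of each column as K = Σ(ρt)_known − 3340 × (depth of known layers): K_1 = 100548 − 3340×42.12 = −40132.8; K_2 = 107160 − 3340×(3.45 + 37.6) = −29947.
Balance: K_1 + 4.32×ρ = K_2, so ρ = (K_2 − K_1)/4.32 = 10185.8/4.32 = 2360 kg/m³.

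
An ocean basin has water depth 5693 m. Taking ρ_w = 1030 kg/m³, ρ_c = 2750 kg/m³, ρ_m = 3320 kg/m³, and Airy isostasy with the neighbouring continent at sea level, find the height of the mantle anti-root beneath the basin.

17200 m

Isostatic balance requires: replacing crust with seawater at the top is compensated by replacing crust with mantle at the base: d (ρ_c − ρ_w) = a (ρ_m − ρ_c).
a = d (ρ_c − ρ_w)/(ρ_m − ρ_c) = 5693 m × 1720/570 = 17200 m.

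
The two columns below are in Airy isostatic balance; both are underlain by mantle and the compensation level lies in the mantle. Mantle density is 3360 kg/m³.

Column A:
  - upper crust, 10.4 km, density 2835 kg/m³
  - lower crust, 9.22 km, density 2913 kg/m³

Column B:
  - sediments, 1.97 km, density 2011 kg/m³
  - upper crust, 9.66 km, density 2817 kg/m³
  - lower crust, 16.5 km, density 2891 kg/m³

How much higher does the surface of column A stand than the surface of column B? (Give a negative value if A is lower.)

−1.8 km

For any compensation level in the mantle, the mantle terms cancel and isostasy reduces to e = (Σt_A − Σt_B) − (Σ(ρt)_A − Σ(ρt)_B) / ρ_m.
Σt_A = 19.62 km; Σt_B = 28.13 km; Σ(ρt)_A = 56341.86; Σ(ρt)_B = 78875.39 (in km·kg/m³).
e = (19.62 − 28.13) − (56341.86 − 78875.39) / 3360 = −1.8 km.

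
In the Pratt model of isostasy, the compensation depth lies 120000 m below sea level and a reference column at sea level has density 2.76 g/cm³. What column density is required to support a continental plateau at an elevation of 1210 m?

Pratt balance: ρ_ref D = ρ (D + h).
ρ = ρ_ref D/(D + h) = 2.76 × 120000 m/(120000 m + 1210 m) = 2.73 g/cm³.

2.73 g/cm³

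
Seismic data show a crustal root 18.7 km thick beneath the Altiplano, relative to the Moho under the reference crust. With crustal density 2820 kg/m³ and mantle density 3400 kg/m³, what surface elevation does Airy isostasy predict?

3.85 km

By Archimedes' principle applied to the lithosphere: ρ_c h = (ρ_m − ρ_c) r.
h = r (ρ_m − ρ_c) / ρ_c = 18.7 km × (3400 − 2820) / 2820 = 3.85 km.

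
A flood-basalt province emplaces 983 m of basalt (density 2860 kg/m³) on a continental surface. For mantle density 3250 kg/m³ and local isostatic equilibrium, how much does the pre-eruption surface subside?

865 m

Subaerial loading: s = t ρ_load / ρ_m.
s = 983 m × 2860/3250 = 865 m.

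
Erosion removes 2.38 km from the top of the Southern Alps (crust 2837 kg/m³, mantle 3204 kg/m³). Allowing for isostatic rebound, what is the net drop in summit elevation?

0.273 km

Rebound u = e ρ_c/ρ_m = 2.38 km × 2837/3204 = 2.107 km.
Net surface drop = e − u = 2.38 km − 2.107 km = e (ρ_m − ρ_c)/ρ_m = 0.273 km.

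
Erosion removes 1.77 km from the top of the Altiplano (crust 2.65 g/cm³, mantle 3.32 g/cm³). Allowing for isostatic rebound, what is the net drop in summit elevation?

0.357 km

Rebound u = e ρ_c/ρ_m = 1.77 km × 2.65/3.32 = 1.413 km.
Net surface drop = e − u = 1.77 km − 1.413 km = e (ρ_m − ρ_c)/ρ_m = 0.357 km.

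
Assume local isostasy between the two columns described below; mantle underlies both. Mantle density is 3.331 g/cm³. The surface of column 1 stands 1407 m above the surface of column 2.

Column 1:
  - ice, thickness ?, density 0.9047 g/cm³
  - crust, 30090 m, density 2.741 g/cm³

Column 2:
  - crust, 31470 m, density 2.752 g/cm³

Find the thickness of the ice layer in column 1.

2120 m

Take the compensation level at the base of the deeper column (depth z_c below the surface of column 1) and equate Σ ρ_i t_i down to z_c; mantle fills any gap and the z_c terms cancel.
Column 1: x×0.9047 + 30090×2.741 + (z_c − 30090 − x)×3.331
Column 2: 1407×0 + 31470×2.752 + (z_c − 1407 − 31470)×3.331
The z_c×3.331 term appears on both sides and cancels. Collect the known terms of each column as K = Σ(ρt)_known − 3.331 × (depth of known layers): K_1 = 82476.69 − 3.331×30090 = −17753.1; K_2 = 86605.44 − 3.331×(1407 + 31470) = −22907.847.
Balance: K_1 − x×(3.331 − 0.9047) = K_2, so x = (K_1 − K_2)/(3.331 − 0.9047) = 5154.75/2.4263 = 2120 m.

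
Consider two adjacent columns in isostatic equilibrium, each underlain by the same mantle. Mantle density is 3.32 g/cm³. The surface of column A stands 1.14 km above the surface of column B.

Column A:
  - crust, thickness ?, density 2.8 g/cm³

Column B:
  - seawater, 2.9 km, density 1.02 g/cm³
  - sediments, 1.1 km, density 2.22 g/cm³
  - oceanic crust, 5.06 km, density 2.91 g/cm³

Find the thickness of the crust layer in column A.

Take the compensation level at the base of the deeper column (depth z_c below the surface of column A) and equate Σ ρ_i t_i down to z_c; mantle fills any gap and the z_c terms cancel.
Column A: x×2.8 + (z_c − 0 − x)×3.32
Column B: 1.14×0 + 2.9×1.02 + 1.1×2.22 + 5.06×2.91 + (z_c − 1.14 − 9.06)×3.32
The z_c×3.32 term appears on both sides and cancels. Collect the known terms of each column as K = Σ(ρt)_known − 3.32 × (depth of known layers): K_A = 0 − 3.32×0 = 0; K_B = 20.1246 − 3.32×(1.14 + 9.06) = −13.7394.
Balance: K_A − x×(3.32 − 2.8) = K_B, so x = (K_A − K_B)/(3.32 − 2.8) = 13.7394/0.52 = 26.4 km.

26.4 km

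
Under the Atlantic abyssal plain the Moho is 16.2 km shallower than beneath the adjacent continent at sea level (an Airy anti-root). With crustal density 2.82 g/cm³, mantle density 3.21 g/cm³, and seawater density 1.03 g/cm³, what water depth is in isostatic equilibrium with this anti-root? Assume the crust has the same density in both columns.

Replacing a thickness d of crust by seawater at the top must be balanced by replacing crust with mantle at the base: d (ρ_c − ρ_w) = a (ρ_m − ρ_c).
d = a (ρ_m − ρ_c)/(ρ_c − ρ_w) = 16.2 km × 0.39/1.79 = 3.53 km.

3.53 km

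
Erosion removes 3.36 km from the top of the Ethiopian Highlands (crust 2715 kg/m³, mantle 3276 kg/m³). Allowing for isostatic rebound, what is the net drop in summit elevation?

Rebound u = e ρ_c/ρ_m = 3.36 km × 2715/3276 = 2.785 km.
Net surface drop = e − u = 3.36 km − 2.785 km = e (ρ_m − ρ_c)/ρ_m = 0.575 km.

0.575 km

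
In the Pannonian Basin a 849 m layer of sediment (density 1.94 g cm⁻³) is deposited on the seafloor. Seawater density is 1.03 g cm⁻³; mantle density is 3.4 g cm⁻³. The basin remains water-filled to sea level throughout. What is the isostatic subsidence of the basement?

326 m

Submarine loading: the sediment displaces seawater, and the subsidence is in turn flooded, so s (ρ_m − ρ_w) = t (ρ_sed − ρ_w).
s = 849 m × (1.94 − 1.03) / (3.4 − 1.03) = 326 m.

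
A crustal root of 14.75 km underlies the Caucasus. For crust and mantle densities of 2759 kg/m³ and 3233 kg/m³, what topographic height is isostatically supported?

In Airy isostatic equilibrium: ρ_c h = (ρ_m − ρ_c) r.
h = r (ρ_m − ρ_c) / ρ_c = 14.75 km × (3233 − 2759) / 2759 = 2.53 km.

2.53 km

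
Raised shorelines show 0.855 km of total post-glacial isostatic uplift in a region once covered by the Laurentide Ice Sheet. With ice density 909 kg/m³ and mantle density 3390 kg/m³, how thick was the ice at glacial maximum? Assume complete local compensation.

u = t ρ_ice/ρ_m → t = u ρ_m/ρ_ice = 0.855 km × 3390/909 = 3.19 km.

3.19 km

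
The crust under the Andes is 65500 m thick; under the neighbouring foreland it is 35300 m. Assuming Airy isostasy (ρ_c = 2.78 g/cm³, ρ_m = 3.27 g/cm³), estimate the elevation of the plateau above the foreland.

4530 m

Excess crust Δ = 65500 m − 35300 m = 30200 m, split between elevation h and root r with h + r = Δ.
Airy balance ρ_c h = (ρ_m − ρ_c) r gives r = h ρ_c/(ρ_m − ρ_c), so h (1 + ρ_c/(ρ_m − ρ_c)) = Δ, i.e. h = Δ (ρ_m − ρ_c)/ρ_m.
h = 30200 m × 0.49/3.27 = 4530 m.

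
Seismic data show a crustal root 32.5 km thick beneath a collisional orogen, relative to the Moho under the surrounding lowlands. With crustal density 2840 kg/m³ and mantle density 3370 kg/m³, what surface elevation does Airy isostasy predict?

By Archimedes' principle applied to the lithosphere: ρ_c h = (ρ_m − ρ_c) r.
h = r (ρ_m − ρ_c) / ρ_c = 32.5 km × (3370 − 2840) / 2840 = 6.07 km.

6.07 km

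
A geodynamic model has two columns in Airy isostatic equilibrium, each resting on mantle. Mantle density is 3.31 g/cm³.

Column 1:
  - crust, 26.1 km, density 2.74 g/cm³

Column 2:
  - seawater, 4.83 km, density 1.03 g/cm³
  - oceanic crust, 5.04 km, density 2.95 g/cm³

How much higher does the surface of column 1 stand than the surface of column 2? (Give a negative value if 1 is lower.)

0.619 km

For any compensation level in the mantle, the mantle terms cancel and isostasy reduces to e = (Σt_1 − Σt_2) − (Σ(ρt)_1 − Σ(ρt)_2) / ρ_m.
Σt_1 = 26.1 km; Σt_2 = 9.87 km; Σ(ρt)_1 = 71.514; Σ(ρt)_2 = 19.8429 (in km·g/cm³).
e = (26.1 − 9.87) − (71.514 − 19.8429) / 3.31 = 0.619 km.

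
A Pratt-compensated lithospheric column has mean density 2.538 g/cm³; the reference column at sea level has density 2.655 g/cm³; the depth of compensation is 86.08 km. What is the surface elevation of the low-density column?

3.97 km

ρ_ref D = ρ (D + h) → h = D (ρ_ref − ρ)/ρ.
h = 86.08 km × (2.655 − 2.538)/2.538 = 3.97 km.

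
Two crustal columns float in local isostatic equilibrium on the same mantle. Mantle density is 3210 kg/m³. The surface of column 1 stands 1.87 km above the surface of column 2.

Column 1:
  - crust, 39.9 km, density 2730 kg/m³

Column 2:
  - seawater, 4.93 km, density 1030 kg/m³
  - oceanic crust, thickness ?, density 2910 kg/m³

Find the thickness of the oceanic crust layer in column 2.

8.01 km

Take the compensation level at the base of the deeper column (depth z_c below the surface of column 1) and equate Σ ρ_i t_i down to z_c; mantle fills any gap and the z_c terms cancel.
Column 1: 39.9×2730 + (z_c − 39.9)×3210
Column 2: 1.87×0 + 4.93×1030 + x×2910 + (z_c − 1.87 − 4.93 − x)×3210
The z_c×3210 term appears on both sides and cancels. Collect the known terms of each column as K = Σ(ρt)_known − 3210 × (depth of known layers): K_1 = 108927 − 3210×39.9 = −19152; K_2 = 5077.9 − 3210×(1.87 + 4.93) = −16750.1.
Balance: K_1 = K_2 − x×(3210 − 2910), so x = (K_2 − K_1)/(3210 − 2910) = 2401.9/300 = 8.01 km.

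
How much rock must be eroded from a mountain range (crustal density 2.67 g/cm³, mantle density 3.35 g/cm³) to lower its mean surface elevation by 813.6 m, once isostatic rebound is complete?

Net drop Δ = e − u = e − e ρ_c/ρ_m = e (ρ_m − ρ_c)/ρ_m.
e = Δ ρ_m/(ρ_m − ρ_c) = 813.6 m × 3.35/0.68 = 4010 m.

4010 m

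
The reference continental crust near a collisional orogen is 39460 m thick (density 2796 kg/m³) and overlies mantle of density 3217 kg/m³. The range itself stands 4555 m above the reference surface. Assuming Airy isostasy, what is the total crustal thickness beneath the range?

Root depth r = h ρ_c / (ρ_m − ρ_c) = 4555 m × 2796 / 421 = 30250 m.
Total thickness = T + h + r = 39460 m + 4555 m + 30250 m = 74300 m.

74300 m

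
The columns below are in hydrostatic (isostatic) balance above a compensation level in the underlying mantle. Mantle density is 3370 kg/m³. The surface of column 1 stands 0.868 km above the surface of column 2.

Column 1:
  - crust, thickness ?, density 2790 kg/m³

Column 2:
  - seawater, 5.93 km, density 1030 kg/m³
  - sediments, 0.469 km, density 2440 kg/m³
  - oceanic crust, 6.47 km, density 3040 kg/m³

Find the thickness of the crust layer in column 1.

33.4 km

Take the compensation level at the base of the deeper column (depth z_c below the surface of column 1) and equate Σ ρ_i t_i down to z_c; mantle fills any gap and the z_c terms cancel.
Column 1: x×2790 + (z_c − 0 − x)×3370
Column 2: 0.868×0 + 5.93×1030 + 0.469×2440 + 6.47×3040 + (z_c − 0.868 − 12.869)×3370
The z_c×3370 term appears on both sides and cancels. Collect the known terms of each column as K = Σ(ρt)_known − 3370 × (depth of known layers): K_1 = 0 − 3370×0 = 0; K_2 = 26921.06 − 3370×(0.868 + 12.869) = −19372.63.
Balance: K_1 − x×(3370 − 2790) = K_2, so x = (K_1 − K_2)/(3370 − 2790) = 19372.6/580 = 33.4 km.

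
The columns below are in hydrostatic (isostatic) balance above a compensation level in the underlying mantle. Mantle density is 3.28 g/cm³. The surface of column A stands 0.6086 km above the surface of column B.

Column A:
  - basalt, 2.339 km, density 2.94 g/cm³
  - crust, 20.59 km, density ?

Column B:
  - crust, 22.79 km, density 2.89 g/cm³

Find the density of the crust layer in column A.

2.79 g/cm³

Take the compensation level at the base of the deeper column (depth z_c below the surface of column A) and equate Σ ρ_i t_i down to z_c; mantle fills any gap and the z_c terms cancel.
Column A: 2.339×2.94 + 20.59×ρ + (z_c − 22.929)×3.28
Column B: 0.6086×0 + 22.79×2.89 + (z_c − 0.6086 − 22.79)×3.28
The z_c×3.28 term appears on both sides and cancels. Collect the known terms of each column as K = Σ(ρt)_known − 3.28 × (depth of known layers): K_A = 6.87666 − 3.28×22.929 = −68.33046; K_B = 65.8631 − 3.28×(0.6086 + 22.79) = −10.884308.
Balance: K_A + 20.59×ρ = K_B, so ρ = (K_B − K_A)/20.59 = 57.4462/20.59 = 2.79 g/cm³.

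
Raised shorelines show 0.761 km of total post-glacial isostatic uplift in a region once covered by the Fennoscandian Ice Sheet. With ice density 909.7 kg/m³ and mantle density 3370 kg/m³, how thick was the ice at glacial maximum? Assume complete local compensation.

u = t ρ_ice/ρ_m → t = u ρ_m/ρ_ice = 0.761 km × 3370/909.7 = 2.82 km.

2.82 km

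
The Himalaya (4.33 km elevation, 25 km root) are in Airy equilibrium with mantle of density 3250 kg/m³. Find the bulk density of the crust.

ρ_c h = (ρ_m − ρ_c) r → ρ_c (h + r) = ρ_m r → ρ_c = ρ_m r / (h + r).
ρ_c = 3250 × 25 km / (4.33 km + 25 km) = 2770 kg/m³.

2770 kg/m³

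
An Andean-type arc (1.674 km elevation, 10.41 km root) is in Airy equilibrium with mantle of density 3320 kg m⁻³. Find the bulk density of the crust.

ρ_c h = (ρ_m − ρ_c) r → ρ_c (h + r) = ρ_m r → ρ_c = ρ_m r / (h + r).
ρ_c = 3320 × 10.41 km / (1.674 km + 10.41 km) = 2860 kg m⁻³.

2860 kg m⁻³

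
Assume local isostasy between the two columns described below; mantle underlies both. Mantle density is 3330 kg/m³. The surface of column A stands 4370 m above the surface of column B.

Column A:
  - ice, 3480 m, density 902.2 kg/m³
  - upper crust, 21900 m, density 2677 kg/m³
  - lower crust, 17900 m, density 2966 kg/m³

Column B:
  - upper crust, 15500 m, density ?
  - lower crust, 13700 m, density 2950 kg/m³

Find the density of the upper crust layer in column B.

2720 kg/m³

Take the compensation level at the base of the deeper column (depth z_c below the surface of column A) and equate Σ ρ_i t_i down to z_c; mantle fills any gap and the z_c terms cancel.
Column A: 3480×902.2 + 21900×2677 + 17900×2966 + (z_c − 43280)×3330
Column B: 4370×0 + 15500×ρ + 13700×2950 + (z_c − 4370 − 29200)×3330
The z_c×3330 term appears on both sides and cancels. Collect the known terms of each column as K = Σ(ρt)_known − 3330 × (depth of known layers): K_A = 114857356 − 3330×43280 = −29265044; K_B = 40415000 − 3330×(4370 + 29200) = −71373100.
Balance: K_A = K_B + 15500×ρ, so ρ = (K_A − K_B)/15500 = 42108100/15500 = 2720 kg/m³.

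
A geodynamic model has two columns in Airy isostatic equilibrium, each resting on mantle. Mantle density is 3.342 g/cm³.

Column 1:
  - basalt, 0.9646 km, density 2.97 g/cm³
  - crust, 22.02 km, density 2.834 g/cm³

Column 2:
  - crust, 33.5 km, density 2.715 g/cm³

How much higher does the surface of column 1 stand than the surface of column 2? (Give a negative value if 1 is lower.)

For any compensation level in the mantle, the mantle terms cancel and isostasy reduces to e = (Σt_1 − Σt_2) − (Σ(ρt)_1 − Σ(ρt)_2) / ρ_m.
Σt_1 = 22.9846 km; Σt_2 = 33.5 km; Σ(ρt)_1 = 65.269542; Σ(ρt)_2 = 90.9525 (in km·g/cm³).
e = (22.9846 − 33.5) − (65.269542 − 90.9525) / 3.342 = −2.83 km.

−2.83 km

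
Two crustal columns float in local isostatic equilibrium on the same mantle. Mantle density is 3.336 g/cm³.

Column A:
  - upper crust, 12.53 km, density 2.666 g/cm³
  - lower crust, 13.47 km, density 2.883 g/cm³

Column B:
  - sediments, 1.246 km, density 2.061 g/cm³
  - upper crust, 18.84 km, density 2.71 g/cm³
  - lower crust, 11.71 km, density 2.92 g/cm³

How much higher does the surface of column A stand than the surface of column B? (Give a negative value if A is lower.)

−1.13 km

For any compensation level in the mantle, the mantle terms cancel and isostasy reduces to e = (Σt_A − Σt_B) − (Σ(ρt)_A − Σ(ρt)_B) / ρ_m.
Σt_A = 26 km; Σt_B = 31.796 km; Σ(ρt)_A = 72.23899; Σ(ρt)_B = 87.817606 (in km·g/cm³).
e = (26 − 31.796) − (72.23899 − 87.817606) / 3.336 = −1.13 km.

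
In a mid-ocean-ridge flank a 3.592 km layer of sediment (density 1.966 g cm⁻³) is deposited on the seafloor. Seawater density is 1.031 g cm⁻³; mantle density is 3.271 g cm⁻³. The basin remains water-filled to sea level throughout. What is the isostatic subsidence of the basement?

Submarine loading: the sediment displaces seawater, and the subsidence is in turn flooded, so s (ρ_m − ρ_w) = t (ρ_sed − ρ_w).
s = 3.592 km × (1.966 − 1.031) / (3.271 − 1.031) = 1.5 km.

1.5 km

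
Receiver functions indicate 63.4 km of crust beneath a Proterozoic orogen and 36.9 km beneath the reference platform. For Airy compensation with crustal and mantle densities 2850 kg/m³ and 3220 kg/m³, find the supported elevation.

Excess crust Δ = 63.4 km − 36.9 km = 26.5 km, split between elevation h and root r with h + r = Δ.
Airy balance ρ_c h = (ρ_m − ρ_c) r gives r = h ρ_c/(ρ_m − ρ_c), so h (1 + ρ_c/(ρ_m − ρ_c)) = Δ, i.e. h = Δ (ρ_m − ρ_c)/ρ_m.
h = 26.5 km × 370/3220 = 3.05 km.

3.05 km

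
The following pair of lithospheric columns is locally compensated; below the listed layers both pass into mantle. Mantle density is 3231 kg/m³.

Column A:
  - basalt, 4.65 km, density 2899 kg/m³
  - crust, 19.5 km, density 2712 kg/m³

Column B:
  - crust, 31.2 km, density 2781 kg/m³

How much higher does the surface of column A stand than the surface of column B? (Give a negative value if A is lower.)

−0.735 km

For any compensation level in the mantle, the mantle terms cancel and isostasy reduces to e = (Σt_A − Σt_B) − (Σ(ρt)_A − Σ(ρt)_B) / ρ_m.
Σt_A = 24.15 km; Σt_B = 31.2 km; Σ(ρt)_A = 66364.35; Σ(ρt)_B = 86767.2 (in km·kg/m³).
e = (24.15 − 31.2) − (66364.35 − 86767.2) / 3231 = −0.735 km.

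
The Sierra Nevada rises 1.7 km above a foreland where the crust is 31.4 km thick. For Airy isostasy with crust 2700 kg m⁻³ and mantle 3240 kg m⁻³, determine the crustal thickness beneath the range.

41.6 km

Root depth r = h ρ_c / (ρ_m − ρ_c) = 1.7 km × 2700 / 540 = 8.5 km.
Total thickness = T + h + r = 31.4 km + 1.7 km + 8.5 km = 41.6 km.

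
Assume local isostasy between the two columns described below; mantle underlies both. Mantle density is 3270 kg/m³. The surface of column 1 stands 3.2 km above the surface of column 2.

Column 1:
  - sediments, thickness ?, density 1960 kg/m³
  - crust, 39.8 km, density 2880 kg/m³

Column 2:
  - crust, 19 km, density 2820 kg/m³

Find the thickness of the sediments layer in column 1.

2.67 km

Take the compensation level at the base of the deeper column (depth z_c below the surface of column 1) and equate Σ ρ_i t_i down to z_c; mantle fills any gap and the z_c terms cancel.
Column 1: x×1960 + 39.8×2880 + (z_c − 39.8 − x)×3270
Column 2: 3.2×0 + 19×2820 + (z_c − 3.2 − 19)×3270
The z_c×3270 term appears on both sides and cancels. Collect the known terms of each column as K = Σ(ρt)_known − 3270 × (depth of known layers): K_1 = 114624 − 3270×39.8 = −15522; K_2 = 53580 − 3270×(3.2 + 19) = −19014.
Balance: K_1 − x×(3270 − 1960) = K_2, so x = (K_1 − K_2)/(3270 − 1960) = 3492/1310 = 2.67 km.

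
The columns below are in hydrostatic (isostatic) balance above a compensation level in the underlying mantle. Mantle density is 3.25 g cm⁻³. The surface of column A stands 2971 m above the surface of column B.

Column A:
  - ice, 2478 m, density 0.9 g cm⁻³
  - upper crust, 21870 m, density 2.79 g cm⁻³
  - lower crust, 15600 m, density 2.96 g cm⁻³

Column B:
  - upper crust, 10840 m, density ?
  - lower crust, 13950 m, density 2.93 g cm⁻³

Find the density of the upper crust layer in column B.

Take the compensation level at the base of the deeper column (depth z_c below the surface of column A) and equate Σ ρ_i t_i down to z_c; mantle fills any gap and the z_c terms cancel.
Column A: 2478×0.9 + 21870×2.79 + 15600×2.96 + (z_c − 39948)×3.25
Column B: 2971×0 + 10840×ρ + 13950×2.93 + (z_c − 2971 − 24790)×3.25
The z_c×3.25 term appears on both sides and cancels. Collect the known terms of each column as K = Σ(ρt)_known − 3.25 × (depth of known layers): K_A = 109423.5 − 3.25×39948 = −20407.5; K_B = 40873.5 − 3.25×(2971 + 24790) = −49349.75.
Balance: K_A = K_B + 10840×ρ, so ρ = (K_A − K_B)/10840 = 28942.2/10840 = 2.67 g cm⁻³.

2.67 g cm⁻³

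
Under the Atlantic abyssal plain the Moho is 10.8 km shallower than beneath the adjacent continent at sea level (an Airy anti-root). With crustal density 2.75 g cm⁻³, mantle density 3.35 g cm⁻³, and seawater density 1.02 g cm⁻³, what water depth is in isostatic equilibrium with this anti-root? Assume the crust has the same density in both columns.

Replacing a thickness d of crust by seawater at the top must be balanced by replacing crust with mantle at the base: d (ρ_c − ρ_w) = a (ρ_m − ρ_c).
d = a (ρ_m − ρ_c)/(ρ_c − ρ_w) = 10.8 km × 0.6/1.73 = 3.75 km.

3.75 km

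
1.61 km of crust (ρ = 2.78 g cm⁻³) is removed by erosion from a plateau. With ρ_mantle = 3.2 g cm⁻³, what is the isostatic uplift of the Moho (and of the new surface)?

Unloading: uplift u = e ρ_c/ρ_m = 1.61 km × 2.78/3.2 = 1.4 km.

1.4 km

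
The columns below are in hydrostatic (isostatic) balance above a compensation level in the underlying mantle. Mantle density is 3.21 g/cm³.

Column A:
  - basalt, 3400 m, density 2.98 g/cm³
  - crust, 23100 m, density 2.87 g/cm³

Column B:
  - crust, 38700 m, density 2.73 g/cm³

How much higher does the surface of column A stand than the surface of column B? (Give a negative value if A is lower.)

−3100 m

For any compensation level in the mantle, the mantle terms cancel and isostasy reduces to e = (Σt_A − Σt_B) − (Σ(ρt)_A − Σ(ρt)_B) / ρ_m.
Σt_A = 26500 m; Σt_B = 38700 m; Σ(ρt)_A = 76429; Σ(ρt)_B = 105651 (in m·g/cm³).
e = (26500 − 38700) − (76429 − 105651) / 3.21 = −3100 m.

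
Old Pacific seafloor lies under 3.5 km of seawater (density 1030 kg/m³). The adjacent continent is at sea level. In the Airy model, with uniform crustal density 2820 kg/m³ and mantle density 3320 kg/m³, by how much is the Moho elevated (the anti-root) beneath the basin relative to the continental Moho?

12.5 km

In Airy isostatic equilibrium: replacing crust with seawater at the top is compensated by replacing crust with mantle at the base: d (ρ_c − ρ_w) = a (ρ_m − ρ_c).
a = d (ρ_c − ρ_w)/(ρ_m − ρ_c) = 3.5 km × 1790/500 = 12.5 km.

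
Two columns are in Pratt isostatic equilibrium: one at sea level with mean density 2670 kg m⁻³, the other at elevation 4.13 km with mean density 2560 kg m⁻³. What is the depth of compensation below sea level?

96.1 km

ρ_ref D = ρ (D + h) → D (ρ_ref − ρ) = ρ h.
D = ρ h/(ρ_ref − ρ) = 2560 × 4.13 km/(2670 − 2560) = 96.1 km.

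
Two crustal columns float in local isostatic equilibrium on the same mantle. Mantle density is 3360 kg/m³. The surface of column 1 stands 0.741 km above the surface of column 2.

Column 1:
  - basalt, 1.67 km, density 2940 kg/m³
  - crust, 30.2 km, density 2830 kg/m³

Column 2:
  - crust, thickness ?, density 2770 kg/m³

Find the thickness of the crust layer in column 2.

24.1 km

Take the compensation level at the base of the deeper column (depth z_c below the surface of column 1) and equate Σ ρ_i t_i down to z_c; mantle fills any gap and the z_c terms cancel.
Column 1: 1.67×2940 + 30.2×2830 + (z_c − 31.87)×3360
Column 2: 0.741×0 + x×2770 + (z_c − 0.741 − 0 − x)×3360
The z_c×3360 term appears on both sides and cancels. Collect the known terms of each column as K = Σ(ρt)_known − 3360 × (depth of known layers): K_1 = 90375.8 − 3360×31.87 = −16707.4; K_2 = 0 − 3360×(0.741 + 0) = −2489.76.
Balance: K_1 = K_2 − x×(3360 − 2770), so x = (K_2 − K_1)/(3360 − 2770) = 14217.6/590 = 24.1 km.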